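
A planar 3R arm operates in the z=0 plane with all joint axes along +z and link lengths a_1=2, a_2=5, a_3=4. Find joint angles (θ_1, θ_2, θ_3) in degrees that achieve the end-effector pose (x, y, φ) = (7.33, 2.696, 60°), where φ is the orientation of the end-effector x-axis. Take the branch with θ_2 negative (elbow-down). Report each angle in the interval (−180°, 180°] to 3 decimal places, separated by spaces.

wrist centre = target − a_3·(cos φ, sin φ) = (5.3300, -0.7681)
cos θ_2 = (28.9989−2²−5²)/(2·2·5) = -0.0001; θ_2 = -90.0032° (elbow-down)
β = atan2(-0.7681,5.3300) = -8.2004°; ψ = atan2(-5.0000,1.9997) = -68.2014°
θ_1 = β − ψ = 60.0010°
θ_3 = φ − θ_1 − θ_2 = 90.0022° (wrapped to (-180°,180°])

60.001 -90.003 90.002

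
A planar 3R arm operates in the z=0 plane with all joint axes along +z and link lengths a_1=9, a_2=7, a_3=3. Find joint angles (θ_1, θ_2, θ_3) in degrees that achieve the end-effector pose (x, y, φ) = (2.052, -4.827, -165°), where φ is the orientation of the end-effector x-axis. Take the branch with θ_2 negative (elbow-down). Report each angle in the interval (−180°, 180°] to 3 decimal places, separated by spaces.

11.413 -134.998 -41.414

wrist centre = target − a_3·(cos φ, sin φ) = (4.9498, -4.0505)
cos θ_2 = (40.9072−9²−7²)/(2·9·7) = -0.7071; θ_2 = -134.9983° (elbow-down)
β = atan2(-4.0505,4.9498) = -39.2944°; ψ = atan2(-4.9499,4.0504) = -50.7072°
θ_1 = β − ψ = 11.4128°
θ_3 = φ − θ_1 − θ_2 = -41.4145° (wrapped to (-180°,180°])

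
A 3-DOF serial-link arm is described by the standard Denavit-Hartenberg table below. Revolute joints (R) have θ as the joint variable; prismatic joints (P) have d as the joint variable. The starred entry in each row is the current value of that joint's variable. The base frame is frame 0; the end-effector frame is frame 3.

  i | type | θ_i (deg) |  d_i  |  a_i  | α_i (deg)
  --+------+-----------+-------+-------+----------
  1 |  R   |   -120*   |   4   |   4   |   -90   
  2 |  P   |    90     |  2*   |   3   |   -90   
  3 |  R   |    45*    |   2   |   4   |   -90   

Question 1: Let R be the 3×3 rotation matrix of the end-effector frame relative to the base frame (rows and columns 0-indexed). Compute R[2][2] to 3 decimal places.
End-effector z-axis (col 2 of R) = (-0.6124,0.3536,0.7071)
R[2][2] = 0.7071

0.707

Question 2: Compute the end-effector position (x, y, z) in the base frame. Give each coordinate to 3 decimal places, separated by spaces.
-1.717 -1.318 -1.828

after link 1: o_1 = (-2.0000, -3.4641, 4.0000)
after link 2: o_2 = (-0.2679, -4.4641, 1.0000)
after link 3: o_3 = (-1.7174, -1.3178, -1.8284)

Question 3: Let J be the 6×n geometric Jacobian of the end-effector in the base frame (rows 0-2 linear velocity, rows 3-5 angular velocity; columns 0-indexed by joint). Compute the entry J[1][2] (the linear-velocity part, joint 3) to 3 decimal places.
axis z_2 = (0.5000,0.8660,-0.0000); lever o_n−o_2 = (-1.4495,3.1463,-2.8284)
cross product → J_v[:, 2] = (-2.4495,1.4142,2.8284)
J_ω[:, 2] = z_2
entry J[1][2] = 1.4142

1.414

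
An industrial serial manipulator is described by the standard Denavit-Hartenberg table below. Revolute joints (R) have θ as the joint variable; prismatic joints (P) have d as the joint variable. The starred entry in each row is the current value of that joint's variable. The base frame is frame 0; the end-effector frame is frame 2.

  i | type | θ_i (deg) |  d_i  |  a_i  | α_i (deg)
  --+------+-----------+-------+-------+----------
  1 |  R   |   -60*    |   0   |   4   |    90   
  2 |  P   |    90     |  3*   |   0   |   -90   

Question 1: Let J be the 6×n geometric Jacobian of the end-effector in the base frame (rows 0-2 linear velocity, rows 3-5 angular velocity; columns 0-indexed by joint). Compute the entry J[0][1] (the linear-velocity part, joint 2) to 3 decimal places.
-0.866

prismatic axis z_1 = (-0.8660,-0.5000,0.0000)
J_v[:, 1] = z_1; J_ω[:, 1] = (0,0,0)
entry J[0][1] = -0.8660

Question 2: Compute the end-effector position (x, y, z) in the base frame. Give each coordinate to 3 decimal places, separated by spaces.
after link 1: o_1 = (2.0000, -3.4641, 0.0000)
after link 2: o_2 = (-0.5981, -4.9641, 0.0000)

-0.598 -4.964 0.000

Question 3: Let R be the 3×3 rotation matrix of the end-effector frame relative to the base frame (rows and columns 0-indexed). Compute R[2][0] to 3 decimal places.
1.000

End-effector x-axis (col 0 of R) = (0.0000,-0.0000,1.0000)
R[2][0] = 1.0000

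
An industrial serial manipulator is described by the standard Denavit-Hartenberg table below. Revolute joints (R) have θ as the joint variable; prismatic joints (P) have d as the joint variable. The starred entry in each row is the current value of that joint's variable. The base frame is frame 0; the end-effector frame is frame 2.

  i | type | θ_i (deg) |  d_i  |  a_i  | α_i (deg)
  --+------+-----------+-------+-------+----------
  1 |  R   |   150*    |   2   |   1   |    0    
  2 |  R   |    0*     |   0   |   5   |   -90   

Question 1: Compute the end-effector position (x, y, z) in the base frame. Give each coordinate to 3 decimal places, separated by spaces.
-5.196 3.000 2.000

after link 1: o_1 = (-0.8660, 0.5000, 2.0000)
after link 2: o_2 = (-5.1962, 3.0000, 2.0000)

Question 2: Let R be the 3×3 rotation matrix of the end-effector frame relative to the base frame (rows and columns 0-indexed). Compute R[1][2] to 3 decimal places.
-0.866

End-effector z-axis (col 2 of R) = (-0.5000,-0.8660,0.0000)
R[1][2] = -0.8660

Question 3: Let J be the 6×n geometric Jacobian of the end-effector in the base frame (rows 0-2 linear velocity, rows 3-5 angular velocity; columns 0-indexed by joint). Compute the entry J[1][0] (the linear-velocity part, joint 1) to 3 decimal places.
axis z_0 = ẑ; lever o_n−o_0 = (-5.1962,3.0000,2.0000)
cross product → J_v[:, 0] = (-3.0000,-5.1962,0.0000)
J_ω[:, 0] = z_0
entry J[1][0] = -5.1962

-5.196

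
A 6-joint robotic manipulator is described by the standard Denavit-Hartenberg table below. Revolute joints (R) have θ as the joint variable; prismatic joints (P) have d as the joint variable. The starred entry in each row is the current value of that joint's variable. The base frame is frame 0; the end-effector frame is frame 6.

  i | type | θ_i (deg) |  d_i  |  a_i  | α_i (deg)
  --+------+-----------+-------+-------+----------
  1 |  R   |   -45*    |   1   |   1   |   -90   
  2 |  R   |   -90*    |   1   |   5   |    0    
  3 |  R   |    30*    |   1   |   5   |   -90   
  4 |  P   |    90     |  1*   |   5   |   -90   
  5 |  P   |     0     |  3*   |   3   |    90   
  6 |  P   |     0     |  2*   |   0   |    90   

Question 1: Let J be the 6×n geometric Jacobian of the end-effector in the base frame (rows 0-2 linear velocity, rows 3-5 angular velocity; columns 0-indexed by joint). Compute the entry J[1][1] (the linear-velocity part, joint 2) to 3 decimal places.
axis z_1 = (0.7071,0.7071,0.0000); lever o_n−o_1 = (-1.6984,-6.7869,5.2321)
cross product → J_v[:, 1] = (3.6996,-3.6996,-3.5981)
J_ω[:, 1] = z_1
entry J[1][1] = -3.6996

-3.700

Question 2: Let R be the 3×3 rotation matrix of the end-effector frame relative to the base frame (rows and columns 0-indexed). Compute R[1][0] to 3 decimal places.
End-effector x-axis (col 0 of R) = (-0.7071,-0.7071,-0.0000)
R[1][0] = -0.7071

-0.707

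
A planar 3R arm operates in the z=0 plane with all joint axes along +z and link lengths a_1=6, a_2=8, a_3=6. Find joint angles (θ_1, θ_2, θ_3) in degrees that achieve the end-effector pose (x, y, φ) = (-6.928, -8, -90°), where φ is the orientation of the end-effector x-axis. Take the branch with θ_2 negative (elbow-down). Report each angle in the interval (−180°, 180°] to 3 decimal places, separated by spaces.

wrist centre = target − a_3·(cos φ, sin φ) = (-6.9280, -2.0000)
cos θ_2 = (51.9972−6²−8²)/(2·6·8) = -0.5000; θ_2 = -120.0019° (elbow-down)
β = atan2(-2.0000,-6.9280) = -163.8974°; ψ = atan2(-6.9281,1.9998) = -73.8994°
θ_1 = β − ψ = -89.9981°
θ_3 = φ − θ_1 − θ_2 = 120.0000° (wrapped to (-180°,180°])

-89.998 -120.002 120.000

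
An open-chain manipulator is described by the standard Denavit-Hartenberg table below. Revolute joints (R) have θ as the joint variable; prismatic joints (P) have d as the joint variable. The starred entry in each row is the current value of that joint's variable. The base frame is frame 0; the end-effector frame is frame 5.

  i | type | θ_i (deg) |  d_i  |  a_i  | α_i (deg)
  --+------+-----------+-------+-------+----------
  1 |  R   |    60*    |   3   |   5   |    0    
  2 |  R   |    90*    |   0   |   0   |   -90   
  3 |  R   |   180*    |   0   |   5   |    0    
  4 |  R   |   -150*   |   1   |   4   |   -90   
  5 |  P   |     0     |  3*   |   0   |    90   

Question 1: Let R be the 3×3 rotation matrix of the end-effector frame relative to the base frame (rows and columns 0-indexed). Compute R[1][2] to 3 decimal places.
-0.866

End-effector z-axis (col 2 of R) = (-0.5000,-0.8660,0.0000)
R[1][2] = -0.8660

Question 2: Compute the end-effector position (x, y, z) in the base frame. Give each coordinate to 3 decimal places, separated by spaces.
after link 1: o_1 = (2.5000, 4.3301, 3.0000)
after link 2: o_2 = (2.5000, 4.3301, 3.0000)
after link 3: o_3 = (6.8301, 1.8301, 3.0000)
after link 4: o_4 = (3.3301, 2.6962, 1.0000)
after link 5: o_5 = (4.6292, 1.9462, -1.5981)

4.629 1.946 -1.598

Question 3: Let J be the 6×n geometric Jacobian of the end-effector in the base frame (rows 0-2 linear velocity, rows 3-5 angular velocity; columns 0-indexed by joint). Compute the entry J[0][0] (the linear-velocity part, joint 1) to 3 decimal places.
-1.946

axis z_0 = ẑ; lever o_n−o_0 = (4.6292,1.9462,-1.5981)
cross product → J_v[:, 0] = (-1.9462,4.6292,0.0000)
J_ω[:, 0] = z_0
entry J[0][0] = -1.9462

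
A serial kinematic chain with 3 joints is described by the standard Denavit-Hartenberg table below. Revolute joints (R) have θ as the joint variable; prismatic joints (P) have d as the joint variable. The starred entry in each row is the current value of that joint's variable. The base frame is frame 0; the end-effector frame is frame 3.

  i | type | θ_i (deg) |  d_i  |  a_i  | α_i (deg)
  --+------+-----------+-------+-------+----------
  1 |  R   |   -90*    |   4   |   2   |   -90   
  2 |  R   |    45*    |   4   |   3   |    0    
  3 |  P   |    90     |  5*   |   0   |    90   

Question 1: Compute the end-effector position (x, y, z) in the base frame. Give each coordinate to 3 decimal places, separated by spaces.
9.000 -4.121 1.879

after link 1: o_1 = (0.0000, -2.0000, 4.0000)
after link 2: o_2 = (4.0000, -4.1213, 1.8787)
after link 3: o_3 = (9.0000, -4.1213, 1.8787)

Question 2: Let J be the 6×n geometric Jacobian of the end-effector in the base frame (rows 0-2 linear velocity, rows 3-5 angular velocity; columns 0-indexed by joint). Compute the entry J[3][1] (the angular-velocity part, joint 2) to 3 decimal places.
1.000

axis z_1 = (1.0000,0.0000,0.0000); lever o_n−o_1 = (9.0000,-2.1213,-2.1213)
cross product → J_v[:, 1] = (0.0000,2.1213,-2.1213)
J_ω[:, 1] = z_1
entry J[3][1] = 1.0000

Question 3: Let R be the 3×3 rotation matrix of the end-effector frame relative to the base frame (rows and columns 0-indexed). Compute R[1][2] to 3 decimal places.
End-effector z-axis (col 2 of R) = (0.0000,-0.7071,-0.7071)
R[1][2] = -0.7071

-0.707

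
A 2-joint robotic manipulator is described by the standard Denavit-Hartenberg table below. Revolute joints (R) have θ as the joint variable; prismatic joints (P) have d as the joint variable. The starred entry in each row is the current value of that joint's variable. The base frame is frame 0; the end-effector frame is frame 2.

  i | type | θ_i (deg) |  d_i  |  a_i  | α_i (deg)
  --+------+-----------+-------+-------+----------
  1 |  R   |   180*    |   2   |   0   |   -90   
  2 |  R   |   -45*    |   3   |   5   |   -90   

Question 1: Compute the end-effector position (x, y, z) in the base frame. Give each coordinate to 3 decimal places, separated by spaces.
-3.536 -3.000 5.536

after link 1: o_1 = (0.0000, 0.0000, 2.0000)
after link 2: o_2 = (-3.5355, -3.0000, 5.5355)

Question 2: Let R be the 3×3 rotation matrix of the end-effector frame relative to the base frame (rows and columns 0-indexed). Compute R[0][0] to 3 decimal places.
-0.707

End-effector x-axis (col 0 of R) = (-0.7071,0.0000,0.7071)
R[0][0] = -0.7071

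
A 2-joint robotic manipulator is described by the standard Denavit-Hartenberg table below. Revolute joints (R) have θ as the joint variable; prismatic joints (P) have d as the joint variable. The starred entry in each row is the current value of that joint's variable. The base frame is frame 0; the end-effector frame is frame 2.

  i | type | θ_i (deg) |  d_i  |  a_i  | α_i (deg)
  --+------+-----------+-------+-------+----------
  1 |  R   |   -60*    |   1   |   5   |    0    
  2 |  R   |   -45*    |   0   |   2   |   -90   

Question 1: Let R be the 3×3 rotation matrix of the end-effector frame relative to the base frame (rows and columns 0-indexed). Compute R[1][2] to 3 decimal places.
End-effector z-axis (col 2 of R) = (0.9659,-0.2588,0.0000)
R[1][2] = -0.2588

-0.259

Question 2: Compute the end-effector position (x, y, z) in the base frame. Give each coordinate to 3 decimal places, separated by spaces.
1.982 -6.262 1.000

after link 1: o_1 = (2.5000, -4.3301, 1.0000)
after link 2: o_2 = (1.9824, -6.2620, 1.0000)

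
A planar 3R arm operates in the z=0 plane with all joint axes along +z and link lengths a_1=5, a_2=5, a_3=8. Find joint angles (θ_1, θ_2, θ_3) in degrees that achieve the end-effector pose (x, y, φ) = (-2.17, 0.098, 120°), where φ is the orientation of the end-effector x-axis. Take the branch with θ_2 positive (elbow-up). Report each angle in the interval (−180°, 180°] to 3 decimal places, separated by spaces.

-120.001 89.999 150.001

wrist centre = target − a_3·(cos φ, sin φ) = (1.8300, -6.8302)
cos θ_2 = (50.0006−5²−5²)/(2·5·5) = 0.0000; θ_2 = 89.9993° (elbow-up)
β = atan2(-6.8302,1.8300) = -75.0012°; ψ = atan2(5.0000,5.0001) = 44.9997°
θ_1 = β − ψ = -120.0008°
θ_3 = φ − θ_1 − θ_2 = 150.0015° (wrapped to (-180°,180°])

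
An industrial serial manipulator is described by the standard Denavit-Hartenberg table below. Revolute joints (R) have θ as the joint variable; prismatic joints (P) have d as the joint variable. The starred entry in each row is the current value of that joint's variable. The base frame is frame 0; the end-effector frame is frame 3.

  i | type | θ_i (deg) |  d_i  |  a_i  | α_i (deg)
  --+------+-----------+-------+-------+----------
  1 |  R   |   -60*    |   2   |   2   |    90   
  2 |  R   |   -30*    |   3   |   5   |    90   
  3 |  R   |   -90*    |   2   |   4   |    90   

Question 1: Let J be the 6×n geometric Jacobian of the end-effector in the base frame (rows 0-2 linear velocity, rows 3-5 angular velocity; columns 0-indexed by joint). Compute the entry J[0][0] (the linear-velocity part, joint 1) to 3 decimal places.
4.116

axis z_0 = ẑ; lever o_n−o_0 = (3.5311,-4.1160,-2.2321)
cross product → J_v[:, 0] = (4.1160,3.5311,-0.0000)
J_ω[:, 0] = z_0
entry J[0][0] = 4.1160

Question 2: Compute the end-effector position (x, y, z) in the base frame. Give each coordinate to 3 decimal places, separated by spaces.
3.531 -4.116 -2.232

after link 1: o_1 = (1.0000, -1.7321, 2.0000)
after link 2: o_2 = (0.5670, -6.9821, -0.5000)
after link 3: o_3 = (3.5311, -4.1160, -2.2321)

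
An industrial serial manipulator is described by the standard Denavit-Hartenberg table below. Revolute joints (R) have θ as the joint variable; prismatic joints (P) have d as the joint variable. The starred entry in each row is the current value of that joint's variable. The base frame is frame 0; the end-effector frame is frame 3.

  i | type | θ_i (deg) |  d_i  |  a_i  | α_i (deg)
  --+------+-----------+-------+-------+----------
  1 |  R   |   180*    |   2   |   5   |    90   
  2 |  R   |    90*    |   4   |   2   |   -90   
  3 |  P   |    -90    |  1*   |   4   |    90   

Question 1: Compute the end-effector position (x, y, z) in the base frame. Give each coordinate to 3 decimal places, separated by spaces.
-4.000 8.000 4.000

after link 1: o_1 = (-5.0000, 0.0000, 2.0000)
after link 2: o_2 = (-5.0000, 4.0000, 4.0000)
after link 3: o_3 = (-4.0000, 8.0000, 4.0000)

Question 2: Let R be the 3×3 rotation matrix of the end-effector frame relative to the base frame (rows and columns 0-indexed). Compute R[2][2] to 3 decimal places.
End-effector z-axis (col 2 of R) = (0.0000,0.0000,-1.0000)
R[2][2] = -1.0000

-1.000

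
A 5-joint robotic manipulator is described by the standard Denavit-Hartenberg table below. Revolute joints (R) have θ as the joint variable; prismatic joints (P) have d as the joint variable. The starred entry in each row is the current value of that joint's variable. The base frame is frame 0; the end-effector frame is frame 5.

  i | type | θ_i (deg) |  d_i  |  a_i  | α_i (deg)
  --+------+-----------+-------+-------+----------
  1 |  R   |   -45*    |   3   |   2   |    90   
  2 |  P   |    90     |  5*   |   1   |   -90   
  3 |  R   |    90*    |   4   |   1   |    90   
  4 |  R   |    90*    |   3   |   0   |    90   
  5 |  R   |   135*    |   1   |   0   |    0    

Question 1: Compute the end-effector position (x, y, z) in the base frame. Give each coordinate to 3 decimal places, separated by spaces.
after link 1: o_1 = (1.4142, -1.4142, 3.0000)
after link 2: o_2 = (-2.1213, -4.9497, 4.0000)
after link 3: o_3 = (-4.2426, -1.4142, 4.0000)
after link 4: o_4 = (-4.2426, -1.4142, 7.0000)
after link 5: o_5 = (-3.5355, -0.7071, 7.0000)

-3.536 -0.707 7.000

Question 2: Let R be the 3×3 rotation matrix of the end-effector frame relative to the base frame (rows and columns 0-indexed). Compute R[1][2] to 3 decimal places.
0.707

End-effector z-axis (col 2 of R) = (0.7071,0.7071,0.0000)
R[1][2] = 0.7071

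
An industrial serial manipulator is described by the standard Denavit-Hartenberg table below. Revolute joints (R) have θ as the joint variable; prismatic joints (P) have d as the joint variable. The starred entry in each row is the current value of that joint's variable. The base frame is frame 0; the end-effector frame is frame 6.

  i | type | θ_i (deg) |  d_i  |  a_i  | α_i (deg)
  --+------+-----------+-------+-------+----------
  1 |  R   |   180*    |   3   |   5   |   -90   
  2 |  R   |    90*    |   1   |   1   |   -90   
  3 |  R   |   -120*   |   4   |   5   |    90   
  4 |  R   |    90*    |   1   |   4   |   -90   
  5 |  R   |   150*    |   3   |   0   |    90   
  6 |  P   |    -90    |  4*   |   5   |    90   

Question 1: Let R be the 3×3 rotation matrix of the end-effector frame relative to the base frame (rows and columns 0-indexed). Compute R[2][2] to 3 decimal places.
End-effector z-axis (col 2 of R) = (0.8660,0.2500,0.4330)
R[2][2] = 0.4330

0.433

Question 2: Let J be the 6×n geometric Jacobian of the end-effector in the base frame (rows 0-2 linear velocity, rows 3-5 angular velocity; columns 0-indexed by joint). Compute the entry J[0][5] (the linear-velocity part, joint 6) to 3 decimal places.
0.500

prismatic axis z_5 = (0.5000,-0.4330,-0.7500)
J_v[:, 5] = z_5; J_ω[:, 5] = (0,0,0)
entry J[0][5] = 0.5000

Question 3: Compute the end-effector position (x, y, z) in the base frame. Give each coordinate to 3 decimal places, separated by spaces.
after link 1: o_1 = (-5.0000, 0.0000, 3.0000)
after link 2: o_2 = (-5.0000, -1.0000, 2.0000)
after link 3: o_3 = (-1.0000, -5.3301, 4.5000)
after link 4: o_4 = (3.0000, -4.8301, 5.3660)
after link 5: o_5 = (3.0000, -2.2321, 3.8660)
after link 6: o_6 = (5.0000, -8.2942, 3.3660)

5.000 -8.294 3.366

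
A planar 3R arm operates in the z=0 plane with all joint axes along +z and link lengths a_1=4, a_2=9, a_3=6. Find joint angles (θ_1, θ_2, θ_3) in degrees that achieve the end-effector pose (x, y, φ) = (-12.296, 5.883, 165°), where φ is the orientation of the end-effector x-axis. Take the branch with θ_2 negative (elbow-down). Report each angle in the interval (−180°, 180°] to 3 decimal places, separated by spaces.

-120.003 -119.995 44.998

wrist centre = target − a_3·(cos φ, sin φ) = (-6.5004, 4.3301)
cos θ_2 = (61.0054−4²−9²)/(2·4·9) = -0.4999; θ_2 = -119.9950° (elbow-down)
β = atan2(4.3301,-6.5004) = 146.3316°; ψ = atan2(-7.7946,-0.4993) = -93.6653°
θ_1 = β − ψ = 239.9969°
θ_3 = φ − θ_1 − θ_2 = 44.9981° (wrapped to (-180°,180°])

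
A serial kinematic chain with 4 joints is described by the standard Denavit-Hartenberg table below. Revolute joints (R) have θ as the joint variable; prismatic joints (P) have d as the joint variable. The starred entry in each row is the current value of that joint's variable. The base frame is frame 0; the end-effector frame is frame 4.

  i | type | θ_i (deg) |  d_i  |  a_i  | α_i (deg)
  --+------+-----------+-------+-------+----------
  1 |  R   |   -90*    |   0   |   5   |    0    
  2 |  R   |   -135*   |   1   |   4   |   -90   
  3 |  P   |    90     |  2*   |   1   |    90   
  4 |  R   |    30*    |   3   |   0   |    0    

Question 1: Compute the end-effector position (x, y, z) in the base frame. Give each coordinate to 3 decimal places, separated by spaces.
-6.364 -1.464 0.000

after link 1: o_1 = (0.0000, -5.0000, 0.0000)
after link 2: o_2 = (-2.8284, -2.1716, 1.0000)
after link 3: o_3 = (-4.2426, -3.5858, 0.0000)
after link 4: o_4 = (-6.3640, -1.4645, 0.0000)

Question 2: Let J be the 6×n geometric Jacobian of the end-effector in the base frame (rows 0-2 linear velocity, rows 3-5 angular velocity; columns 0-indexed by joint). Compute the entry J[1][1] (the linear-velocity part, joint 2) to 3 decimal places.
-6.364

axis z_1 = (0.0000,0.0000,1.0000); lever o_n−o_1 = (-6.3640,3.5355,0.0000)
cross product → J_v[:, 1] = (-3.5355,-6.3640,0.0000)
J_ω[:, 1] = z_1
entry J[1][1] = -6.3640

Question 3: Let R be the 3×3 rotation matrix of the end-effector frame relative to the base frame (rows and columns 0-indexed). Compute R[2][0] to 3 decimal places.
End-effector x-axis (col 0 of R) = (-0.3536,-0.3536,-0.8660)
R[2][0] = -0.8660

-0.866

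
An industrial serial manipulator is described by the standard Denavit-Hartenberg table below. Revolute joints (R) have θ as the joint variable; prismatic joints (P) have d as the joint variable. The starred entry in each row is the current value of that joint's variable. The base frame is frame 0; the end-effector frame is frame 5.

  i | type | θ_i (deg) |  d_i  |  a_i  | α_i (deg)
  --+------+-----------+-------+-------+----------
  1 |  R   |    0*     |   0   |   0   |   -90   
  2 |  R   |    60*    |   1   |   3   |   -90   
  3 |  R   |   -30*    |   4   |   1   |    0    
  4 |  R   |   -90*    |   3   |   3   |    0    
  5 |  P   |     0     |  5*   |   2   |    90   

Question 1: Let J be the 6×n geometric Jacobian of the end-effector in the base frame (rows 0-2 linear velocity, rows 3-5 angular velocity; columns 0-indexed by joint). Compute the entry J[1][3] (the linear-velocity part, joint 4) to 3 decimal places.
axis z_3 = (-0.8660,0.0000,-0.5000); lever o_n−o_3 = (-8.1782,4.3301,-1.8349)
cross product → J_v[:, 3] = (2.1651,2.5000,-3.7500)
J_ω[:, 3] = z_3
entry J[1][3] = 2.5000

2.500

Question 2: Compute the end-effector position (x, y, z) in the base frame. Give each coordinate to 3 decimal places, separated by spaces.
after link 1: o_1 = (0.0000, 0.0000, 0.0000)
after link 2: o_2 = (1.5000, 1.0000, -2.5981)
after link 3: o_3 = (-1.5311, 1.5000, -5.3481)
after link 4: o_4 = (-4.8792, 4.0981, -5.5490)
after link 5: o_5 = (-9.7093, 5.8301, -7.1830)

-9.709 5.830 -7.183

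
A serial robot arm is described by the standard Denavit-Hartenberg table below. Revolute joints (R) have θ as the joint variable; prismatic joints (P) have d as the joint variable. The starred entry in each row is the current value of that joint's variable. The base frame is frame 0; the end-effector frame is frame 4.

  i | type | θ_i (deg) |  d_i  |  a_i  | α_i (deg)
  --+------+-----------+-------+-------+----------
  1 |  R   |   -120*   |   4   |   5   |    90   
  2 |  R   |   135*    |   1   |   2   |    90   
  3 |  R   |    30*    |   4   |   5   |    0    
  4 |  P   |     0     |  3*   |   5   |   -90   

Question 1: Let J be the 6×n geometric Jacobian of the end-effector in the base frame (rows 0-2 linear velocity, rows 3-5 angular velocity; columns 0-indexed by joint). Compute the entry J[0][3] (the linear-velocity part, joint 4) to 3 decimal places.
-0.354

prismatic axis z_3 = (-0.3536,-0.6124,0.7071)
J_v[:, 3] = z_3; J_ω[:, 3] = (0,0,0)
entry J[0][3] = -0.3536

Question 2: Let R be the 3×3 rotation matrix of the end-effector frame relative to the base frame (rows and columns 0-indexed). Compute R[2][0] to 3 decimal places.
End-effector x-axis (col 0 of R) = (-0.1268,0.7803,0.6124)
R[2][0] = 0.6124

0.612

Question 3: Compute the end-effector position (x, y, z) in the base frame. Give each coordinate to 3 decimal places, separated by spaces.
after link 1: o_1 = (-2.5000, -4.3301, 4.0000)
after link 2: o_2 = (-2.6589, -2.6054, 5.4142)
after link 3: o_3 = (-4.7073, -1.1532, 11.3045)
after link 4: o_4 = (-6.4021, 0.9113, 16.4877)

-6.402 0.911 16.488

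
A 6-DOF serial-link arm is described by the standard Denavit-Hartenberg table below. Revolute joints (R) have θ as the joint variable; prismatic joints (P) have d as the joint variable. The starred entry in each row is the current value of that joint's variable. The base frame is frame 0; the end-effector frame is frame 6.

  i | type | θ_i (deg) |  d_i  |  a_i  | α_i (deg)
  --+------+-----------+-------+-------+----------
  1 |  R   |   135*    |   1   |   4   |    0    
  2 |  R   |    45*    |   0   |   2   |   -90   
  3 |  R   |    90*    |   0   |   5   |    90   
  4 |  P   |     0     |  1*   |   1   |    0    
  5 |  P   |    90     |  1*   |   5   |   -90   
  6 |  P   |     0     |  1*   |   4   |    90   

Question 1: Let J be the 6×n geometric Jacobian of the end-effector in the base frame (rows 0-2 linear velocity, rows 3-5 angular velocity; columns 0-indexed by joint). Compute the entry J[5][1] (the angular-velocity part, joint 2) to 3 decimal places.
axis z_1 = (0.0000,0.0000,1.0000); lever o_n−o_1 = (-4.0000,-9.0000,-5.0000)
cross product → J_v[:, 1] = (9.0000,-4.0000,0.0000)
J_ω[:, 1] = z_1
entry J[5][1] = 1.0000

1.000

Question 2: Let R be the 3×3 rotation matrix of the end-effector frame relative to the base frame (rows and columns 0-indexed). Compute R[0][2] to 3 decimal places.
End-effector z-axis (col 2 of R) = (-1.0000,0.0000,0.0000)
R[0][2] = -1.0000

-1.000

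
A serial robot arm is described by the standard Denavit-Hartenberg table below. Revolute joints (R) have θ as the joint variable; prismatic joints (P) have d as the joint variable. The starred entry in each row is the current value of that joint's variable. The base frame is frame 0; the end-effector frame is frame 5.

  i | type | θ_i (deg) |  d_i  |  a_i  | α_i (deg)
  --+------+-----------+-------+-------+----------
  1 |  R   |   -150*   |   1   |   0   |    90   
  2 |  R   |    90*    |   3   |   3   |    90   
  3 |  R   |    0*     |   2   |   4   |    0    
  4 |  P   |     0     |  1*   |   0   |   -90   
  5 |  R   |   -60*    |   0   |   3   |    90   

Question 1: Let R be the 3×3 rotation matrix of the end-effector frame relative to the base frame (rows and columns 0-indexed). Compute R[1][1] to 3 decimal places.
End-effector y-axis (col 1 of R) = (-0.5000,0.8660,0.0000)
R[1][1] = 0.8660

0.866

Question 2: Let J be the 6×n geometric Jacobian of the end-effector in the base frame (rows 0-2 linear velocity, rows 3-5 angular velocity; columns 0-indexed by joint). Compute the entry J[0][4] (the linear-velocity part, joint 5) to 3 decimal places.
axis z_4 = (-0.5000,0.8660,0.0000); lever o_n−o_4 = (-2.2500,-1.2990,1.5000)
cross product → J_v[:, 4] = (1.2990,0.7500,2.5981)
J_ω[:, 4] = z_4
entry J[0][4] = 1.2990

1.299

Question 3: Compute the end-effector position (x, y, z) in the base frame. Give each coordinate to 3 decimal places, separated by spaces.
after link 1: o_1 = (0.0000, 0.0000, 1.0000)
after link 2: o_2 = (-1.5000, 2.5981, 4.0000)
after link 3: o_3 = (-3.2321, 1.5981, 8.0000)
after link 4: o_4 = (-4.0981, 1.0981, 8.0000)
after link 5: o_5 = (-6.3481, -0.2010, 9.5000)

-6.348 -0.201 9.500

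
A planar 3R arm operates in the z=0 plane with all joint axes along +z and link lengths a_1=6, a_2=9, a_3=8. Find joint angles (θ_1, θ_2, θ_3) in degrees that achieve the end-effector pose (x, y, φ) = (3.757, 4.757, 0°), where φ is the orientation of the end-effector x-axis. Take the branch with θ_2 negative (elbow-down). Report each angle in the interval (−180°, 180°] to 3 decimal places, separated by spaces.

-134.995 -135.000 -90.005

wrist centre = target − a_3·(cos φ, sin φ) = (-4.2430, 4.7570)
cos θ_2 = (40.6321−6²−9²)/(2·6·9) = -0.7071; θ_2 = -135.0003° (elbow-down)
β = atan2(4.7570,-4.2430) = 131.7313°; ψ = atan2(-6.3639,-0.3640) = -93.2735°
θ_1 = β − ψ = 225.0049°
θ_3 = φ − θ_1 − θ_2 = -90.0046° (wrapped to (-180°,180°])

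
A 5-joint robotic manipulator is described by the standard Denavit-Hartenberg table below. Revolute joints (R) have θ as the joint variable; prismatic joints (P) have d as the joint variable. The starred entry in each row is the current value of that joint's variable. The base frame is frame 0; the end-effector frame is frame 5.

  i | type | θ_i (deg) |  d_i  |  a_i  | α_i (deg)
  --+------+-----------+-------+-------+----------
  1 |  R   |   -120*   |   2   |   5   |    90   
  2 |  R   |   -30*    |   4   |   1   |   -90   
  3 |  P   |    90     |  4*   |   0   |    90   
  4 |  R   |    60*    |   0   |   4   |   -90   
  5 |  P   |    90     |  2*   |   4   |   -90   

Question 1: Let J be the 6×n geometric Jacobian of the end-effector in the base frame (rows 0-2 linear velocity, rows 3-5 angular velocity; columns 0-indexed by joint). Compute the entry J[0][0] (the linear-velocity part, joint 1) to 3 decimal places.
axis z_0 = ẑ; lever o_n−o_0 = (-6.5490,-3.8792,10.8301)
cross product → J_v[:, 0] = (3.8792,-6.5490,0.0000)
J_ω[:, 0] = z_0
entry J[0][0] = 3.8792

3.879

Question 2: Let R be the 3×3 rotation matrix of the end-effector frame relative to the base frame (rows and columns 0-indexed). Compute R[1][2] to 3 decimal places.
End-effector z-axis (col 2 of R) = (-0.2165,0.6250,-0.7500)
R[1][2] = 0.6250

0.625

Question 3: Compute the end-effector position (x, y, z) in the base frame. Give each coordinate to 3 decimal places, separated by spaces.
-6.549 -3.879 10.830

after link 1: o_1 = (-2.5000, -4.3301, 2.0000)
after link 2: o_2 = (-6.3971, -3.0801, 1.5000)
after link 3: o_3 = (-7.3971, -4.8122, 4.9641)
after link 4: o_4 = (-6.5311, -7.3122, 7.9641)
after link 5: o_5 = (-6.5490, -3.8792, 10.8301)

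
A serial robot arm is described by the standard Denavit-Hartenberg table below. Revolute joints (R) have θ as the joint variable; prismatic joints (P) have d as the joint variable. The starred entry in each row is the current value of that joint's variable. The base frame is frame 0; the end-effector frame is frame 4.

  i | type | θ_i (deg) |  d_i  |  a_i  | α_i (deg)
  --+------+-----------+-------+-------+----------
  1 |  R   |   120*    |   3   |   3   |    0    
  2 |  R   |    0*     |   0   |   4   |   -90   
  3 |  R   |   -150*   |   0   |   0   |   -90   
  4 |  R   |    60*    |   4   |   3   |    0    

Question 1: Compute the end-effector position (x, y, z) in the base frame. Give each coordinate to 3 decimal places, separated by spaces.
-1.600 7.968 7.214

after link 1: o_1 = (-1.5000, 2.5981, 3.0000)
after link 2: o_2 = (-3.5000, 6.0622, 3.0000)
after link 3: o_3 = (-3.5000, 6.0622, 3.0000)
after link 4: o_4 = (-1.6005, 7.9683, 7.2141)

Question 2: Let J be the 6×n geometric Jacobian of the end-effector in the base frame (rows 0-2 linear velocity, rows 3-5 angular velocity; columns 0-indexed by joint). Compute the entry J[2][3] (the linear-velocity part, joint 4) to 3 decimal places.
-1.299

axis z_3 = (-0.2500,0.4330,0.8660); lever o_n−o_3 = (1.8995,1.9061,4.2141)
cross product → J_v[:, 3] = (0.1740,2.6986,-1.2990)
J_ω[:, 3] = z_3
entry J[2][3] = -1.2990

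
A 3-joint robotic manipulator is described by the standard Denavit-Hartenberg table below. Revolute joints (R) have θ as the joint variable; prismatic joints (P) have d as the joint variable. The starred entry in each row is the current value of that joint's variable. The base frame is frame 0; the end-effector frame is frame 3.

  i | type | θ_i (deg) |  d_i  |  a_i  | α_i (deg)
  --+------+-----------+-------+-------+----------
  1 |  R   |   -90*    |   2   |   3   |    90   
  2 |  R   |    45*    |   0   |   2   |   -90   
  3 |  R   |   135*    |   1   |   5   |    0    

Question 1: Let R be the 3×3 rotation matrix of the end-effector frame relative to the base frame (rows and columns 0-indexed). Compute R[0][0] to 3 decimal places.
0.707

End-effector x-axis (col 0 of R) = (0.7071,0.5000,-0.5000)
R[0][0] = 0.7071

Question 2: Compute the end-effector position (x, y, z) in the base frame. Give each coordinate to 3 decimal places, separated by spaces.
after link 1: o_1 = (0.0000, -3.0000, 2.0000)
after link 2: o_2 = (0.0000, -4.4142, 3.4142)
after link 3: o_3 = (3.5355, -1.2071, 1.6213)

3.536 -1.207 1.621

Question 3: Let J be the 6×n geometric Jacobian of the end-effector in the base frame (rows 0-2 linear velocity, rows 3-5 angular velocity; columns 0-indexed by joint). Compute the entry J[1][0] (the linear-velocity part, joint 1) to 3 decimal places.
axis z_0 = ẑ; lever o_n−o_0 = (3.5355,-1.2071,1.6213)
cross product → J_v[:, 0] = (1.2071,3.5355,-0.0000)
J_ω[:, 0] = z_0
entry J[1][0] = 3.5355

3.536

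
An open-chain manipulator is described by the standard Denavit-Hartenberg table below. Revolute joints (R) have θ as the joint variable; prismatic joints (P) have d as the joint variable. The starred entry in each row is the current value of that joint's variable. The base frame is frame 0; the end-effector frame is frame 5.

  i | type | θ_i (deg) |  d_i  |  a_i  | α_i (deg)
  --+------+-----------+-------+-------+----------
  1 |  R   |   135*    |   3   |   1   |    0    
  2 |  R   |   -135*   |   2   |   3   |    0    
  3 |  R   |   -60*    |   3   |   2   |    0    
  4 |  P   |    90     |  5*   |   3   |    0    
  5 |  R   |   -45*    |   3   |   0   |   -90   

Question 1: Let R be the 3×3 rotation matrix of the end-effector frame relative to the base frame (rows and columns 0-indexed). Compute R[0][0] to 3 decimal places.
0.966

End-effector x-axis (col 0 of R) = (0.9659,-0.2588,0.0000)
R[0][0] = 0.9659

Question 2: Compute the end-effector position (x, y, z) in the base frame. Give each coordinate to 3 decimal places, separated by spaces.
5.891 0.475 16.000

after link 1: o_1 = (-0.7071, 0.7071, 3.0000)
after link 2: o_2 = (2.2929, 0.7071, 5.0000)
after link 3: o_3 = (3.2929, -1.0249, 8.0000)
after link 4: o_4 = (5.8910, 0.4751, 13.0000)
after link 5: o_5 = (5.8910, 0.4751, 16.0000)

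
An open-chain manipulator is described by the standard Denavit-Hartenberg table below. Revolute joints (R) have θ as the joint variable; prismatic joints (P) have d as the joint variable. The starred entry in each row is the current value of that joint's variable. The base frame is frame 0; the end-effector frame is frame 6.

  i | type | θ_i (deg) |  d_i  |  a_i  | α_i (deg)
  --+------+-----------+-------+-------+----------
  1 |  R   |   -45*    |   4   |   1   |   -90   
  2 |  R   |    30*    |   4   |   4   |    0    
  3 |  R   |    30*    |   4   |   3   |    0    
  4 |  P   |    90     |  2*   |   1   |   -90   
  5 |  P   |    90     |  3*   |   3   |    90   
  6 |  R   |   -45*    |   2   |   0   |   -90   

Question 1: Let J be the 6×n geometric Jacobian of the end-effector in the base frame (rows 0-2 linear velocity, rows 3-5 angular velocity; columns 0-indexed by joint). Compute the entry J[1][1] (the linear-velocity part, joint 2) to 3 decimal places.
axis z_1 = (0.7071,0.7071,0.0000); lever o_n−o_1 = (5.5621,4.3374,-3.5000)
cross product → J_v[:, 1] = (-2.4749,2.4749,-0.8660)
J_ω[:, 1] = z_1
entry J[1][1] = 2.4749

2.475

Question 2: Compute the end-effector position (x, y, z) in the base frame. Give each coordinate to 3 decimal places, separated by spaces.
6.269 3.630 0.500

after link 1: o_1 = (0.7071, -0.7071, 4.0000)
after link 2: o_2 = (5.9850, -0.3282, 2.0000)
after link 3: o_3 = (9.8741, 1.4396, -0.5981)
after link 4: o_4 = (10.6760, 3.4662, -1.0981)
after link 5: o_5 = (7.4940, 2.4055, 1.5000)
after link 6: o_6 = (6.2692, 3.6303, 0.5000)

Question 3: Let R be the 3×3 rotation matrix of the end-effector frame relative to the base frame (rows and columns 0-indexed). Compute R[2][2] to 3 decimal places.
End-effector z-axis (col 2 of R) = (-0.7500,-0.2500,0.6124)
R[2][2] = 0.6124

0.612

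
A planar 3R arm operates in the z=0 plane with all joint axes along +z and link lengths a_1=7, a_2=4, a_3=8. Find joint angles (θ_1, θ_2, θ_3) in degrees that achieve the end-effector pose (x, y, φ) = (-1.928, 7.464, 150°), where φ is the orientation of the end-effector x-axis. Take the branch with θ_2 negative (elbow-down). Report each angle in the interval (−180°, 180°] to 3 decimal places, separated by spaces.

69.428 -119.998 -159.430

wrist centre = target − a_3·(cos φ, sin φ) = (5.0002, 3.4640)
cos θ_2 = (37.0013−7²−4²)/(2·7·4) = -0.5000; θ_2 = -119.9984° (elbow-down)
β = atan2(3.4640,5.0002) = 34.7131°; ψ = atan2(-3.4642,5.0001) = -34.7149°
θ_1 = β − ψ = 69.4280°
θ_3 = φ − θ_1 − θ_2 = -159.4296° (wrapped to (-180°,180°])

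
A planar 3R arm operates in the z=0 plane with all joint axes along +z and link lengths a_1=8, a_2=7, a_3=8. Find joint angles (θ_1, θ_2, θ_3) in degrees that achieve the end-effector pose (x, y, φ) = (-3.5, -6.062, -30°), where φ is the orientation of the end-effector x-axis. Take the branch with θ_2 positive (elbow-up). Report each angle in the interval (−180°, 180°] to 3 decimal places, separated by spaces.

149.999 90.000 90.001

wrist centre = target − a_3·(cos φ, sin φ) = (-10.4282, -2.0620)
cos θ_2 = (112.9993−8²−7²)/(2·8·7) = -0.0000; θ_2 = 90.0004° (elbow-up)
β = atan2(-2.0620,-10.4282) = -168.8150°; ψ = atan2(7.0000,8.0000) = 41.1861°
θ_1 = β − ψ = -210.0011°
θ_3 = φ − θ_1 − θ_2 = 90.0007° (wrapped to (-180°,180°])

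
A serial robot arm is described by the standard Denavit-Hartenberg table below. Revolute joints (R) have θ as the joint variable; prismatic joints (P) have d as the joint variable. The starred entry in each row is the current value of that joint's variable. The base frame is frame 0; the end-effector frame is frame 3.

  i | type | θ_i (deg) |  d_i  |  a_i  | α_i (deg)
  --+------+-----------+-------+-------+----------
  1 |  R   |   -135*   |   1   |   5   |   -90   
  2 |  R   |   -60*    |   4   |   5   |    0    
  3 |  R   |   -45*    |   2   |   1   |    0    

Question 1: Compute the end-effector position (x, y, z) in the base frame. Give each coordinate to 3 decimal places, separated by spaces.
-0.878 -9.363 6.296

after link 1: o_1 = (-3.5355, -3.5355, 1.0000)
after link 2: o_2 = (-2.4749, -8.1317, 5.3301)
after link 3: o_3 = (-0.8776, -9.3629, 6.2961)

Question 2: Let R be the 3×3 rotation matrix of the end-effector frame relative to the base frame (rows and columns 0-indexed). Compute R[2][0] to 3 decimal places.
End-effector x-axis (col 0 of R) = (0.1830,0.1830,0.9659)
R[2][0] = 0.9659

0.966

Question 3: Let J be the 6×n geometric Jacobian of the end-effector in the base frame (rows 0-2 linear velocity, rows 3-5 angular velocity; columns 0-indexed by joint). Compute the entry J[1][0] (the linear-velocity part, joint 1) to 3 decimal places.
axis z_0 = ẑ; lever o_n−o_0 = (-0.8776,-9.3629,6.2961)
cross product → J_v[:, 0] = (9.3629,-0.8776,0.0000)
J_ω[:, 0] = z_0
entry J[1][0] = -0.8776

-0.878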